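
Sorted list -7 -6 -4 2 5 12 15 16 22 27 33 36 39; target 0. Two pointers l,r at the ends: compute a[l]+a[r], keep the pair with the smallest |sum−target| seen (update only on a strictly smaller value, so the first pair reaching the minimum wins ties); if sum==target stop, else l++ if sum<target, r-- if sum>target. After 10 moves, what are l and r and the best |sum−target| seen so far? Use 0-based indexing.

[0,12] -7+39=32 d=32 * → r--
[0,11] -7+36=29 d=29 * → r--
[0,10] -7+33=26 d=26 * → r--
[0,9] -7+27=20 d=20 * → r--
[0,8] -7+22=15 d=15 * → r--
[0,7] -7+16=9 d=9 * → r--
[0,6] -7+15=8 d=8 * → r--
[0,5] -7+12=5 d=5 * → r--
[0,4] -7+5=-2 d=2 * → l++
[1,4] -6+5=-1 d=1 * → l++

l=2, r=4, best |Δ|=1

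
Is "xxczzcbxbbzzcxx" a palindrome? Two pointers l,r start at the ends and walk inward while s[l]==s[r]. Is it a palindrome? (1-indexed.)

[1,15] 'x'=='x' → l++,r--
[2,14] 'x'=='x' → l++,r--
[3,13] 'c'=='c' → l++,r--
[4,12] 'z'=='z' → l++,r--
[5,11] 'z'=='z' → l++,r--
[6,10] 'c'!='b' → stop

not a palindrome (mismatch at 6,10)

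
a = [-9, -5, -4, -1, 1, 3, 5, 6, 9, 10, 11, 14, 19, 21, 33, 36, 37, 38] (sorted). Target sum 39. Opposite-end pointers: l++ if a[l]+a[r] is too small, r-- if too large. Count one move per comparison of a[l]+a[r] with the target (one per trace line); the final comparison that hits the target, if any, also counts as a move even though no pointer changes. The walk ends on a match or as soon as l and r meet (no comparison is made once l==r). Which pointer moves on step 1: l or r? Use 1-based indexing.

l=1 r=18: -9+38=29 <39, l++

l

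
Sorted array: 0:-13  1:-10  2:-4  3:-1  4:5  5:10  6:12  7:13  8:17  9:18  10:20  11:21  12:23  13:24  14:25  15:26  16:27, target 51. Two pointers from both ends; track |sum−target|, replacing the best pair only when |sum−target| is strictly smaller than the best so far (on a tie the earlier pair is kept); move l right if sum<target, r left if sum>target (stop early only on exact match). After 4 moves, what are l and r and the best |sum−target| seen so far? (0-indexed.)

[0,16] -13+27=14 d=37 * → l++
[1,16] -10+27=17 d=34 * → l++
[2,16] -4+27=23 d=28 * → l++
[3,16] -1+27=26 d=25 * → l++

l=4, r=16, best |Δ|=25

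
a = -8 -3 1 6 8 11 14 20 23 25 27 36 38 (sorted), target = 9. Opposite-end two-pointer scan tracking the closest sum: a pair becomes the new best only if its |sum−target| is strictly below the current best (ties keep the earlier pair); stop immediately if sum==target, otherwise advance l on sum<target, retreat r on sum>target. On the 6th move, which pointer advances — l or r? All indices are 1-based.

l=1 r=13: -8+38=30 d=21 *, r--
l=1 r=12: -8+36=28 d=19 *, r--
l=1 r=11: -8+27=19 d=10 *, r--
l=1 r=10: -8+25=17 d=8 *, r--
l=1 r=9: -8+23=15 d=6 *, r--
l=1 r=8: -8+20=12 d=3 *, r--

r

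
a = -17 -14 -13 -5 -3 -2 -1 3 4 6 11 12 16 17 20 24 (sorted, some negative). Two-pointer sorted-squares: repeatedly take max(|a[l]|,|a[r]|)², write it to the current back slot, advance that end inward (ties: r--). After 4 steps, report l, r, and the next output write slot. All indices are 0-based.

l=0 r=15: |-17|<=|24| out[15]=576, r--
l=0 r=14: |-17|<=|20| out[14]=400, r--
l=0 r=13: |-17|<=|17| out[13]=289, r--
l=0 r=12: |-17|>|16| out[12]=289, l++

l=1, r=12, next write slot=11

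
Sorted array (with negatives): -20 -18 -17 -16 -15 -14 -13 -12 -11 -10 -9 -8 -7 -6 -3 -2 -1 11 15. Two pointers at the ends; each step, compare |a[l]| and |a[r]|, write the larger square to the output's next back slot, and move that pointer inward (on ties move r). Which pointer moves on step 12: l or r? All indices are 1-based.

[1,19] |-20|>|15| out[19]=400 → l++
[2,19] |-18|>|15| out[18]=324 → l++
[3,19] |-17|>|15| out[17]=289 → l++
[4,19] |-16|>|15| out[16]=256 → l++
[5,19] |-15|<=|15| out[15]=225 → r--
[5,18] |-15|>|11| out[14]=225 → l++
[6,18] |-14|>|11| out[13]=196 → l++
[7,18] |-13|>|11| out[12]=169 → l++
[8,18] |-12|>|11| out[11]=144 → l++
[9,18] |-11|<=|11| out[10]=121 → r--
[9,17] |-11|>|-1| out[9]=121 → l++
[10,17] |-10|>|-1| out[8]=100 → l++

l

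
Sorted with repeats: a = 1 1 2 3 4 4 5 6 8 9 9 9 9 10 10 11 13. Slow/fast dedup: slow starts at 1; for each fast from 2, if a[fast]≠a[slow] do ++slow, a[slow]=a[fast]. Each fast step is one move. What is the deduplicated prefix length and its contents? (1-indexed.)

length 11; prefix = [1, 2, 3, 4, 5, 6, 8, 9, 10, 11, 13]

slow=1 fast=2: a[fast]=1=a[slow] dup, fast++
slow=1 fast=3: a[fast]=2≠a[slow]=1 write a[2]=2, slow++,fast++
slow=2 fast=4: a[fast]=3≠a[slow]=2 write a[3]=3, slow++,fast++
slow=3 fast=5: a[fast]=4≠a[slow]=3 write a[4]=4, slow++,fast++
slow=4 fast=6: a[fast]=4=a[slow] dup, fast++
slow=4 fast=7: a[fast]=5≠a[slow]=4 write a[5]=5, slow++,fast++
slow=5 fast=8: a[fast]=6≠a[slow]=5 write a[6]=6, slow++,fast++
slow=6 fast=9: a[fast]=8≠a[slow]=6 write a[7]=8, slow++,fast++
slow=7 fast=10: a[fast]=9≠a[slow]=8 write a[8]=9, slow++,fast++
slow=8 fast=11: a[fast]=9=a[slow] dup, fast++
slow=8 fast=12: a[fast]=9=a[slow] dup, fast++
slow=8 fast=13: a[fast]=9=a[slow] dup, fast++
slow=8 fast=14: a[fast]=10≠a[slow]=9 write a[9]=10, slow++,fast++
slow=9 fast=15: a[fast]=10=a[slow] dup, fast++
slow=9 fast=16: a[fast]=11≠a[slow]=10 write a[10]=11, slow++,fast++
slow=10 fast=17: a[fast]=13≠a[slow]=11 write a[11]=13, slow++,fast++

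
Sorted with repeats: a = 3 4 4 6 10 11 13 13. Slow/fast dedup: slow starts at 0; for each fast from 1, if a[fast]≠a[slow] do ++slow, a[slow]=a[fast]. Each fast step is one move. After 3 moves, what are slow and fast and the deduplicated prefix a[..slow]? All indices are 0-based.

slow=2, fast=4, prefix=[3, 4, 6]

slow=0 fast=1: a[fast]=4≠a[slow]=3 write a[1]=4, slow++,fast++
slow=1 fast=2: a[fast]=4=a[slow] dup, fast++
slow=1 fast=3: a[fast]=6≠a[slow]=4 write a[2]=6, slow++,fast++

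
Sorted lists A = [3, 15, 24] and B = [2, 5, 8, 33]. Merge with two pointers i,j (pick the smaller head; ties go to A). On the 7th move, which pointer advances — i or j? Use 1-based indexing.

j

[i=1,j=1] A[i]=3>B[j]=2 take 2 → j++
[i=1,j=2] A[i]=3<=B[j]=5 take 3 → i++
[i=2,j=2] A[i]=15>B[j]=5 take 5 → j++
[i=2,j=3] A[i]=15>B[j]=8 take 8 → j++
[i=2,j=4] A[i]=15<=B[j]=33 take 15 → i++
[i=3,j=4] A[i]=24<=B[j]=33 take 24 → i++
[i=4,j=4] A done, take B[j]=33 → j++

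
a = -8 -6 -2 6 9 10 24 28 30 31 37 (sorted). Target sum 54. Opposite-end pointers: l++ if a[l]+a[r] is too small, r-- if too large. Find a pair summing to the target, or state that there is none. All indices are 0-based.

l=0 r=10: -8+37=29 <54, l++
l=1 r=10: -6+37=31 <54, l++
l=2 r=10: -2+37=35 <54, l++
l=3 r=10: 6+37=43 <54, l++
l=4 r=10: 9+37=46 <54, l++
l=5 r=10: 10+37=47 <54, l++
l=6 r=10: 24+37=61 >54, r--
l=6 r=9: 24+31=55 >54, r--
l=6 r=8: 24+30=54, found

(24, 30)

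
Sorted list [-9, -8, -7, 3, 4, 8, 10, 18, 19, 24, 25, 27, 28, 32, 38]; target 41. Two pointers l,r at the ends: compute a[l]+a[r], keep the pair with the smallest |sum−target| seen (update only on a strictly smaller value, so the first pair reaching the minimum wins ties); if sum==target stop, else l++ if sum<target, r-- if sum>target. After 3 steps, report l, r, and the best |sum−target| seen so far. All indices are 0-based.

l=3, r=14, best |Δ|=10

l=0 r=14: -9+38=29 d=12 *, l++
l=1 r=14: -8+38=30 d=11 *, l++
l=2 r=14: -7+38=31 d=10 *, l++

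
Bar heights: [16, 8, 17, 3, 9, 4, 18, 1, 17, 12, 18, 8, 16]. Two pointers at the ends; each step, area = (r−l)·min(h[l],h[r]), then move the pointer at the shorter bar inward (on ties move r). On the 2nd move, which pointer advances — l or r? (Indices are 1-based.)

l=1 r=13: min(16,16)*12=192 best=192 *, r--
l=1 r=12: min(16,8)*11=88 best=192, r--

r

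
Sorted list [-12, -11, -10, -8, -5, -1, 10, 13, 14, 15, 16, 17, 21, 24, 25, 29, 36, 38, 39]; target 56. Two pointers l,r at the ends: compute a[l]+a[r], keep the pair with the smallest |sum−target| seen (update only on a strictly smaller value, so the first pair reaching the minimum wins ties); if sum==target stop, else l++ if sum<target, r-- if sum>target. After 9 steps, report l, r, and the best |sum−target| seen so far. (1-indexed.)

[1,19] -12+39=27 d=29 * → l++
[2,19] -11+39=28 d=28 * → l++
[3,19] -10+39=29 d=27 * → l++
[4,19] -8+39=31 d=25 * → l++
[5,19] -5+39=34 d=22 * → l++
[6,19] -1+39=38 d=18 * → l++
[7,19] 10+39=49 d=7 * → l++
[8,19] 13+39=52 d=4 * → l++
[9,19] 14+39=53 d=3 * → l++

l=10, r=19, best |Δ|=3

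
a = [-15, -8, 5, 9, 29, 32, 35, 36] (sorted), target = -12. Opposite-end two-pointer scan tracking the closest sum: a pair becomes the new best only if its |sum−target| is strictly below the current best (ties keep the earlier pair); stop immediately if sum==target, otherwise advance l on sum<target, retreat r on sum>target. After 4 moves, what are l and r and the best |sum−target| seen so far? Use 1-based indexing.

[1,8] -15+36=21 d=33 * → r--
[1,7] -15+35=20 d=32 * → r--
[1,6] -15+32=17 d=29 * → r--
[1,5] -15+29=14 d=26 * → r--

l=1, r=4, best |Δ|=26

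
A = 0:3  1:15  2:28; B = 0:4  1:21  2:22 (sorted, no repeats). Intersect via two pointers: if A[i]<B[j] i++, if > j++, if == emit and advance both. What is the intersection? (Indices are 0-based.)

i=0 j=0: 3<4, i++
i=1 j=0: 15>4, j++
i=1 j=1: 15<21, i++
i=2 j=1: 28>21, j++
i=2 j=2: 28>22, j++

intersection = []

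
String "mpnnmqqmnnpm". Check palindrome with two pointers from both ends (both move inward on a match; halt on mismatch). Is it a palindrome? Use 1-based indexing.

l=1 r=12: 'm'=='m', l++,r--
l=2 r=11: 'p'=='p', l++,r--
l=3 r=10: 'n'=='n', l++,r--
l=4 r=9: 'n'=='n', l++,r--
l=5 r=8: 'm'=='m', l++,r--
l=6 r=7: 'q'=='q', l++,r--

palindrome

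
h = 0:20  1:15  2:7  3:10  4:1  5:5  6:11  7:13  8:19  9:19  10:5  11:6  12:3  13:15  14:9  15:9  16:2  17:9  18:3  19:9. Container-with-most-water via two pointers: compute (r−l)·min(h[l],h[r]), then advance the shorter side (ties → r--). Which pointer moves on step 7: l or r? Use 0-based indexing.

r

l=0 r=19: min(20,9)*19=171 best=171 *, r--
l=0 r=18: min(20,3)*18=54 best=171, r--
l=0 r=17: min(20,9)*17=153 best=171, r--
l=0 r=16: min(20,2)*16=32 best=171, r--
l=0 r=15: min(20,9)*15=135 best=171, r--
l=0 r=14: min(20,9)*14=126 best=171, r--
l=0 r=13: min(20,15)*13=195 best=195 *, r--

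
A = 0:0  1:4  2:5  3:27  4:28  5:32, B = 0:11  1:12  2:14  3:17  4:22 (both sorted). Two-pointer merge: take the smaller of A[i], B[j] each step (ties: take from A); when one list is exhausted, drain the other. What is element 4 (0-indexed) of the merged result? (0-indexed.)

merged[4] = 12

[i=0,j=0] A[i]=0<=B[j]=11 take 0 → i++
[i=1,j=0] A[i]=4<=B[j]=11 take 4 → i++
[i=2,j=0] A[i]=5<=B[j]=11 take 5 → i++
[i=3,j=0] A[i]=27>B[j]=11 take 11 → j++
[i=3,j=1] A[i]=27>B[j]=12 take 12 → j++
[i=3,j=2] A[i]=27>B[j]=14 take 14 → j++
[i=3,j=3] A[i]=27>B[j]=17 take 17 → j++
[i=3,j=4] A[i]=27>B[j]=22 take 22 → j++
[i=3,j=5] B done, take A[i]=27 → i++
[i=4,j=5] B done, take A[i]=28 → i++
[i=5,j=5] B done, take A[i]=32 → i++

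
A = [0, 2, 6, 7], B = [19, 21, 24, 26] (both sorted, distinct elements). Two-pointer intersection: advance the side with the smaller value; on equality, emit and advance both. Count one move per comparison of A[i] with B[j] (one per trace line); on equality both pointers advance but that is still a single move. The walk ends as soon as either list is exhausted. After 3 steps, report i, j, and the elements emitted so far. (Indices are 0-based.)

i=3, j=0, emitted=[]

i=0 j=0: 0<19, i++
i=1 j=0: 2<19, i++
i=2 j=0: 6<19, i++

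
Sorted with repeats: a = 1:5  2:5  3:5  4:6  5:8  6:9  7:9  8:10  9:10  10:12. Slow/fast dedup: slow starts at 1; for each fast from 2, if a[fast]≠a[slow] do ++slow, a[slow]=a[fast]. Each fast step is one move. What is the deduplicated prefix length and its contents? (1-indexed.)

length 6; prefix = [5, 6, 8, 9, 10, 12]

slow=1 fast=2: a[fast]=5=a[slow] dup, fast++
slow=1 fast=3: a[fast]=5=a[slow] dup, fast++
slow=1 fast=4: a[fast]=6≠a[slow]=5 write a[2]=6, slow++,fast++
slow=2 fast=5: a[fast]=8≠a[slow]=6 write a[3]=8, slow++,fast++
slow=3 fast=6: a[fast]=9≠a[slow]=8 write a[4]=9, slow++,fast++
slow=4 fast=7: a[fast]=9=a[slow] dup, fast++
slow=4 fast=8: a[fast]=10≠a[slow]=9 write a[5]=10, slow++,fast++
slow=5 fast=9: a[fast]=10=a[slow] dup, fast++
slow=5 fast=10: a[fast]=12≠a[slow]=10 write a[6]=12, slow++,fast++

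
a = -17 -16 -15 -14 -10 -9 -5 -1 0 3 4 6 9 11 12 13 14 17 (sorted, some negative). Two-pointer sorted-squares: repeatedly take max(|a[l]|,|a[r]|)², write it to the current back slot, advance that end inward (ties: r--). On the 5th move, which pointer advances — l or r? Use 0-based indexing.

r

l=0 r=17: |-17|<=|17| out[17]=289, r--
l=0 r=16: |-17|>|14| out[16]=289, l++
l=1 r=16: |-16|>|14| out[15]=256, l++
l=2 r=16: |-15|>|14| out[14]=225, l++
l=3 r=16: |-14|<=|14| out[13]=196, r--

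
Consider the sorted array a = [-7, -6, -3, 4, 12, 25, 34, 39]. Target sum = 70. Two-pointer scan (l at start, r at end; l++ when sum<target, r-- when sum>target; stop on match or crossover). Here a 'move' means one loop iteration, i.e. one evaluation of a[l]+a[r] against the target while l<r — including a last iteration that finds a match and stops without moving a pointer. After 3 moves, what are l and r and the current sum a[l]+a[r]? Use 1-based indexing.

l=4, r=8, sum=43

l=1 r=8: -7+39=32 <70, l++
l=2 r=8: -6+39=33 <70, l++
l=3 r=8: -3+39=36 <70, l++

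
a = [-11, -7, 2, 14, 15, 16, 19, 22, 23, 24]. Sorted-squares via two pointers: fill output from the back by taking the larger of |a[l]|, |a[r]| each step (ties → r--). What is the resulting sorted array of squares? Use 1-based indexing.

[4, 49, 121, 196, 225, 256, 361, 484, 529, 576]

[1,10] |-11|<=|24| out[10]=576 → r--
[1,9] |-11|<=|23| out[9]=529 → r--
[1,8] |-11|<=|22| out[8]=484 → r--
[1,7] |-11|<=|19| out[7]=361 → r--
[1,6] |-11|<=|16| out[6]=256 → r--
[1,5] |-11|<=|15| out[5]=225 → r--
[1,4] |-11|<=|14| out[4]=196 → r--
[1,3] |-11|>|2| out[3]=121 → l++
[2,3] |-7|>|2| out[2]=49 → l++
[3,3] |2|<=|2| out[1]=4 → r--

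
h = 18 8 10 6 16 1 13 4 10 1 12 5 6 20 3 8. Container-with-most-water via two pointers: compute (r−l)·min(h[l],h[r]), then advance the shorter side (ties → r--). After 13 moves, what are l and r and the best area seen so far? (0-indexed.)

[0,15] min(18,8)*15=120 best=120 * → r--
[0,14] min(18,3)*14=42 best=120 → r--
[0,13] min(18,20)*13=234 best=234 * → l++
[1,13] min(8,20)*12=96 best=234 → l++
[2,13] min(10,20)*11=110 best=234 → l++
[3,13] min(6,20)*10=60 best=234 → l++
[4,13] min(16,20)*9=144 best=234 → l++
[5,13] min(1,20)*8=8 best=234 → l++
[6,13] min(13,20)*7=91 best=234 → l++
[7,13] min(4,20)*6=24 best=234 → l++
[8,13] min(10,20)*5=50 best=234 → l++
[9,13] min(1,20)*4=4 best=234 → l++
[10,13] min(12,20)*3=36 best=234 → l++

l=11, r=13, best area=234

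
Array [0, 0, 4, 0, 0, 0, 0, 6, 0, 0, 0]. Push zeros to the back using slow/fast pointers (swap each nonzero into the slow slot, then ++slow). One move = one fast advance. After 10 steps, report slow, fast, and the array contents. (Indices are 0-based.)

slow=0 fast=0: a[fast]=0, fast++
slow=0 fast=1: a[fast]=0, fast++
slow=0 fast=2: a[fast]=4≠0 swap→a[0]=4, slow++,fast++
slow=1 fast=3: a[fast]=0, fast++
slow=1 fast=4: a[fast]=0, fast++
slow=1 fast=5: a[fast]=0, fast++
slow=1 fast=6: a[fast]=0, fast++
slow=1 fast=7: a[fast]=6≠0 swap→a[1]=6, slow++,fast++
slow=2 fast=8: a[fast]=0, fast++
slow=2 fast=9: a[fast]=0, fast++

slow=2, fast=10, a=[4, 6, 0, 0, 0, 0, 0, 0, 0, 0, 0]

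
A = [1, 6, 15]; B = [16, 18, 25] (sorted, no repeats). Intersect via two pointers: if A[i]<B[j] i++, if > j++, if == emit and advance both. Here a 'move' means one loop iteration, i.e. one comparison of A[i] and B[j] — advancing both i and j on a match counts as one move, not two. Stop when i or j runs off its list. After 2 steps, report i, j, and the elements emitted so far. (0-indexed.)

i=2, j=0, emitted=[]

[i=0,j=0] 1<16 → i++
[i=1,j=0] 6<16 → i++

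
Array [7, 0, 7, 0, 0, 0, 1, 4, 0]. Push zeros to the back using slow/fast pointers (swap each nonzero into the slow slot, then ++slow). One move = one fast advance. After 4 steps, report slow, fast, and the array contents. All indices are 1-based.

slow=3, fast=5, a=[7, 7, 0, 0, 0, 0, 1, 4, 0]

(s=1,f=1) a[fast]=7≠0 swap→a[1]=7 → slow++,fast++
(s=2,f=2) a[fast]=0 → fast++
(s=2,f=3) a[fast]=7≠0 swap→a[2]=7 → slow++,fast++
(s=3,f=4) a[fast]=0 → fast++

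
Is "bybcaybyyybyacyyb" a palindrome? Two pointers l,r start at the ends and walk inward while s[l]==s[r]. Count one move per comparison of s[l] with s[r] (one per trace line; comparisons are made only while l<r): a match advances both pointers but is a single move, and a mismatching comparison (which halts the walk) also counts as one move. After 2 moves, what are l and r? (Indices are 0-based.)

[0,16] 'b'=='b' → l++,r--
[1,15] 'y'=='y' → l++,r--

l=2, r=14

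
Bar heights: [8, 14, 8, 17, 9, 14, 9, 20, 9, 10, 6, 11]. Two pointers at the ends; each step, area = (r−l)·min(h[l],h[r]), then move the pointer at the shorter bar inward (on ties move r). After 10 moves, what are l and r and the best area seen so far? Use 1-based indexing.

l=7, r=8, best area=110

[1,12] min(8,11)*11=88 best=88 * → l++
[2,12] min(14,11)*10=110 best=110 * → r--
[2,11] min(14,6)*9=54 best=110 → r--
[2,10] min(14,10)*8=80 best=110 → r--
[2,9] min(14,9)*7=63 best=110 → r--
[2,8] min(14,20)*6=84 best=110 → l++
[3,8] min(8,20)*5=40 best=110 → l++
[4,8] min(17,20)*4=68 best=110 → l++
[5,8] min(9,20)*3=27 best=110 → l++
[6,8] min(14,20)*2=28 best=110 → l++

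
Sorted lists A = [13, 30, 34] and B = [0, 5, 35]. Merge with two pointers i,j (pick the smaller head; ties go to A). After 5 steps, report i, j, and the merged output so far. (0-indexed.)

i=3, j=2, merged so far=[0, 5, 13, 30, 34]

[i=0,j=0] A[i]=13>B[j]=0 take 0 → j++
[i=0,j=1] A[i]=13>B[j]=5 take 5 → j++
[i=0,j=2] A[i]=13<=B[j]=35 take 13 → i++
[i=1,j=2] A[i]=30<=B[j]=35 take 30 → i++
[i=2,j=2] A[i]=34<=B[j]=35 take 34 → i++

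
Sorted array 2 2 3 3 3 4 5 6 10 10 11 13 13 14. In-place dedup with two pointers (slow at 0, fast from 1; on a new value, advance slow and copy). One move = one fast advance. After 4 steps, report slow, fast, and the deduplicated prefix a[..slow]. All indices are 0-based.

(s=0,f=1) a[fast]=2=a[slow] dup → fast++
(s=0,f=2) a[fast]=3≠a[slow]=2 write a[1]=3 → slow++,fast++
(s=1,f=3) a[fast]=3=a[slow] dup → fast++
(s=1,f=4) a[fast]=3=a[slow] dup → fast++

slow=1, fast=5, prefix=[2, 3]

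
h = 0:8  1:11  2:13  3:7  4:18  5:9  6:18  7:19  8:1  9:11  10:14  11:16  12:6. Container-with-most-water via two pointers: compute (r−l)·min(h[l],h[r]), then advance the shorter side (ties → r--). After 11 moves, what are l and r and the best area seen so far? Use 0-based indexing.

l=6, r=7, best area=117

[0,12] min(8,6)*12=72 best=72 * → r--
[0,11] min(8,16)*11=88 best=88 * → l++
[1,11] min(11,16)*10=110 best=110 * → l++
[2,11] min(13,16)*9=117 best=117 * → l++
[3,11] min(7,16)*8=56 best=117 → l++
[4,11] min(18,16)*7=112 best=117 → r--
[4,10] min(18,14)*6=84 best=117 → r--
[4,9] min(18,11)*5=55 best=117 → r--
[4,8] min(18,1)*4=4 best=117 → r--
[4,7] min(18,19)*3=54 best=117 → l++
[5,7] min(9,19)*2=18 best=117 → l++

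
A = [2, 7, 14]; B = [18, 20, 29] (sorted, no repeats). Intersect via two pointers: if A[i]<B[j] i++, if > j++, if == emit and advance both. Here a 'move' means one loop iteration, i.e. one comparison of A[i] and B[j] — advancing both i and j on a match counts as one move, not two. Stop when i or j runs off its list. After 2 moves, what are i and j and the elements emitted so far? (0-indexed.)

i=0 j=0: 2<18, i++
i=1 j=0: 7<18, i++

i=2, j=0, emitted=[]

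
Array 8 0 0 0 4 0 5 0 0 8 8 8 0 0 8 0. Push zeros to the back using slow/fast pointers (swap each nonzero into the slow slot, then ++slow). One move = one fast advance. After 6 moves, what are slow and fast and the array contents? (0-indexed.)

slow=2, fast=6, a=[8, 4, 0, 0, 0, 0, 5, 0, 0, 8, 8, 8, 0, 0, 8, 0]

(s=0,f=0) a[fast]=8≠0 swap→a[0]=8 → slow++,fast++
(s=1,f=1) a[fast]=0 → fast++
(s=1,f=2) a[fast]=0 → fast++
(s=1,f=3) a[fast]=0 → fast++
(s=1,f=4) a[fast]=4≠0 swap→a[1]=4 → slow++,fast++
(s=2,f=5) a[fast]=0 → fast++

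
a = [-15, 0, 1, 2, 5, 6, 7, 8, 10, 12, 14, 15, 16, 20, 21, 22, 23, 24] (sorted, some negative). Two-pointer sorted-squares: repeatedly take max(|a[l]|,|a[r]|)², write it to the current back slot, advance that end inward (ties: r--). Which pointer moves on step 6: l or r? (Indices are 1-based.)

r

[1,18] |-15|<=|24| out[18]=576 → r--
[1,17] |-15|<=|23| out[17]=529 → r--
[1,16] |-15|<=|22| out[16]=484 → r--
[1,15] |-15|<=|21| out[15]=441 → r--
[1,14] |-15|<=|20| out[14]=400 → r--
[1,13] |-15|<=|16| out[13]=256 → r--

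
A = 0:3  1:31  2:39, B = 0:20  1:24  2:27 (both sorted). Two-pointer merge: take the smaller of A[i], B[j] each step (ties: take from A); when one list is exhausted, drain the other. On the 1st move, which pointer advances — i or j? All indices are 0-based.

i=0 j=0: A[i]=3<=B[j]=20 take 3, i++

i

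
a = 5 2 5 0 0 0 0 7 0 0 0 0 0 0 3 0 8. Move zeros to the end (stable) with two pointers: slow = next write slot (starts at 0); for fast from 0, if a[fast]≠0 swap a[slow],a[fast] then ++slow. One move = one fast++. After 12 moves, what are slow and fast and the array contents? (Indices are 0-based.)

(s=0,f=0) a[fast]=5≠0 swap→a[0]=5 → slow++,fast++
(s=1,f=1) a[fast]=2≠0 swap→a[1]=2 → slow++,fast++
(s=2,f=2) a[fast]=5≠0 swap→a[2]=5 → slow++,fast++
(s=3,f=3) a[fast]=0 → fast++
(s=3,f=4) a[fast]=0 → fast++
(s=3,f=5) a[fast]=0 → fast++
(s=3,f=6) a[fast]=0 → fast++
(s=3,f=7) a[fast]=7≠0 swap→a[3]=7 → slow++,fast++
(s=4,f=8) a[fast]=0 → fast++
(s=4,f=9) a[fast]=0 → fast++
(s=4,f=10) a[fast]=0 → fast++
(s=4,f=11) a[fast]=0 → fast++

slow=4, fast=12, a=[5, 2, 5, 7, 0, 0, 0, 0, 0, 0, 0, 0, 0, 0, 3, 0, 8]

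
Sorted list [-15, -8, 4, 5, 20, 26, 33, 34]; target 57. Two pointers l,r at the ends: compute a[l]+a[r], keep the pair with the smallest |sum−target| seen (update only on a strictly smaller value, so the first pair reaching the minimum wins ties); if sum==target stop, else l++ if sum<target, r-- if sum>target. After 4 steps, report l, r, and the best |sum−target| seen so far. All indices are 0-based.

l=0 r=7: -15+34=19 d=38 *, l++
l=1 r=7: -8+34=26 d=31 *, l++
l=2 r=7: 4+34=38 d=19 *, l++
l=3 r=7: 5+34=39 d=18 *, l++

l=4, r=7, best |Δ|=18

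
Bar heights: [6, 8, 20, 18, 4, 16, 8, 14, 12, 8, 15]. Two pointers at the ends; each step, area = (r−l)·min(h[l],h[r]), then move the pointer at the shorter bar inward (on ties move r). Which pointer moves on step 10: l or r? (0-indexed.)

r

[0,10] min(6,15)*10=60 best=60 * → l++
[1,10] min(8,15)*9=72 best=72 * → l++
[2,10] min(20,15)*8=120 best=120 * → r--
[2,9] min(20,8)*7=56 best=120 → r--
[2,8] min(20,12)*6=72 best=120 → r--
[2,7] min(20,14)*5=70 best=120 → r--
[2,6] min(20,8)*4=32 best=120 → r--
[2,5] min(20,16)*3=48 best=120 → r--
[2,4] min(20,4)*2=8 best=120 → r--
[2,3] min(20,18)*1=18 best=120 → r--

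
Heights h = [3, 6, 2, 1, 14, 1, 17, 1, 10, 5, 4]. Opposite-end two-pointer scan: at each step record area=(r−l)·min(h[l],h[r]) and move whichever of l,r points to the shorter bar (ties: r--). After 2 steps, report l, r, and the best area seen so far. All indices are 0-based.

[0,10] min(3,4)*10=30 best=30 * → l++
[1,10] min(6,4)*9=36 best=36 * → r--

l=1, r=9, best area=36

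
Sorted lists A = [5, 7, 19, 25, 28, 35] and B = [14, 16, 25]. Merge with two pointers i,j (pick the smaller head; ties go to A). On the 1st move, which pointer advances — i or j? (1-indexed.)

[i=1,j=1] A[i]=5<=B[j]=14 take 5 → i++

i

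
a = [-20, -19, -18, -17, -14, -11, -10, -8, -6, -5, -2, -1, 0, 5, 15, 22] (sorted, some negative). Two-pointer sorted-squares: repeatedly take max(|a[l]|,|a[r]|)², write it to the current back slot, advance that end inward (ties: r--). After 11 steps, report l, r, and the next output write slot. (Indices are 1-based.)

l=1 r=16: |-20|<=|22| out[16]=484, r--
l=1 r=15: |-20|>|15| out[15]=400, l++
l=2 r=15: |-19|>|15| out[14]=361, l++
l=3 r=15: |-18|>|15| out[13]=324, l++
l=4 r=15: |-17|>|15| out[12]=289, l++
l=5 r=15: |-14|<=|15| out[11]=225, r--
l=5 r=14: |-14|>|5| out[10]=196, l++
l=6 r=14: |-11|>|5| out[9]=121, l++
l=7 r=14: |-10|>|5| out[8]=100, l++
l=8 r=14: |-8|>|5| out[7]=64, l++
l=9 r=14: |-6|>|5| out[6]=36, l++

l=10, r=14, next write slot=5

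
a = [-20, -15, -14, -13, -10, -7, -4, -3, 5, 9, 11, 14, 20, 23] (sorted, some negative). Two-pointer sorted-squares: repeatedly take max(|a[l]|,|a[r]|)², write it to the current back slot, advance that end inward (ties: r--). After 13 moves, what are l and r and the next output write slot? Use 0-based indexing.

[0,13] |-20|<=|23| out[13]=529 → r--
[0,12] |-20|<=|20| out[12]=400 → r--
[0,11] |-20|>|14| out[11]=400 → l++
[1,11] |-15|>|14| out[10]=225 → l++
[2,11] |-14|<=|14| out[9]=196 → r--
[2,10] |-14|>|11| out[8]=196 → l++
[3,10] |-13|>|11| out[7]=169 → l++
[4,10] |-10|<=|11| out[6]=121 → r--
[4,9] |-10|>|9| out[5]=100 → l++
[5,9] |-7|<=|9| out[4]=81 → r--
[5,8] |-7|>|5| out[3]=49 → l++
[6,8] |-4|<=|5| out[2]=25 → r--
[6,7] |-4|>|-3| out[1]=16 → l++

l=7, r=7, next write slot=0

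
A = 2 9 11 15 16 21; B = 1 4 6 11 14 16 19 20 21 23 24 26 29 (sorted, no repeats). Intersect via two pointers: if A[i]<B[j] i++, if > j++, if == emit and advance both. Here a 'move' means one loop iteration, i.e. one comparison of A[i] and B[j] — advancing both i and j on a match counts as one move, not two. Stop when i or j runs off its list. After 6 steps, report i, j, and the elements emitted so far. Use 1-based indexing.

[i=1,j=1] 2>1 → j++
[i=1,j=2] 2<4 → i++
[i=2,j=2] 9>4 → j++
[i=2,j=3] 9>6 → j++
[i=2,j=4] 9<11 → i++
[i=3,j=4] 11==11 emit → i++,j++

i=4, j=5, emitted=[11]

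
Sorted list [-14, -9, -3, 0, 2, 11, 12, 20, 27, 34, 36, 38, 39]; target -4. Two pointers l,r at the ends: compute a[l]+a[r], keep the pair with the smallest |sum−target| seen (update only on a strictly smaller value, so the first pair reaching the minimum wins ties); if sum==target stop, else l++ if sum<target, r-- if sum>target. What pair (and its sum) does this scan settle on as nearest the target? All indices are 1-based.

l=1 r=13: -14+39=25 d=29 *, r--
l=1 r=12: -14+38=24 d=28 *, r--
l=1 r=11: -14+36=22 d=26 *, r--
l=1 r=10: -14+34=20 d=24 *, r--
l=1 r=9: -14+27=13 d=17 *, r--
l=1 r=8: -14+20=6 d=10 *, r--
l=1 r=7: -14+12=-2 d=2 *, r--
l=1 r=6: -14+11=-3 d=1 *, r--
l=1 r=5: -14+2=-12 d=8, l++
l=2 r=5: -9+2=-7 d=3, l++
l=3 r=5: -3+2=-1 d=3, r--
l=3 r=4: -3+0=-3 d=1, r--

pair (-14, 11) with sum -3 (|Δ|=1)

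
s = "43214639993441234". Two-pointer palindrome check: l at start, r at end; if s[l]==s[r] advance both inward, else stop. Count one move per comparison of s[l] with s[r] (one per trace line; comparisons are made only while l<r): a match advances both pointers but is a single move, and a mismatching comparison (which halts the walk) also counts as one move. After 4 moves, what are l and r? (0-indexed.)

l=4, r=12

l=0 r=16: '4'=='4', l++,r--
l=1 r=15: '3'=='3', l++,r--
l=2 r=14: '2'=='2', l++,r--
l=3 r=13: '1'=='1', l++,r--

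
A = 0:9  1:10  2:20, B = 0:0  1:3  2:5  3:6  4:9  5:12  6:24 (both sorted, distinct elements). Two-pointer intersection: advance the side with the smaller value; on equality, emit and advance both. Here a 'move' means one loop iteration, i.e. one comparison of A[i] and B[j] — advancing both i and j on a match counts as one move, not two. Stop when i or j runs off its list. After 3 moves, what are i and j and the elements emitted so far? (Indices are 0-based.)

i=0, j=3, emitted=[]

i=0 j=0: 9>0, j++
i=0 j=1: 9>3, j++
i=0 j=2: 9>5, j++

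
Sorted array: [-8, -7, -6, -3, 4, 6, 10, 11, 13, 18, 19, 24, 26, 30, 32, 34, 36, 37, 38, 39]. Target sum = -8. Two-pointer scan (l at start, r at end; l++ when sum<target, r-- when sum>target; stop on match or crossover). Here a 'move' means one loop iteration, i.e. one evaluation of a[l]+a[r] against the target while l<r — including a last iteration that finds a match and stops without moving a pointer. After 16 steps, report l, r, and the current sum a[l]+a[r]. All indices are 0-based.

l=0, r=3, sum=-11

l=0 r=19: -8+39=31 >-8, r--
l=0 r=18: -8+38=30 >-8, r--
l=0 r=17: -8+37=29 >-8, r--
l=0 r=16: -8+36=28 >-8, r--
l=0 r=15: -8+34=26 >-8, r--
l=0 r=14: -8+32=24 >-8, r--
l=0 r=13: -8+30=22 >-8, r--
l=0 r=12: -8+26=18 >-8, r--
l=0 r=11: -8+24=16 >-8, r--
l=0 r=10: -8+19=11 >-8, r--
l=0 r=9: -8+18=10 >-8, r--
l=0 r=8: -8+13=5 >-8, r--
l=0 r=7: -8+11=3 >-8, r--
l=0 r=6: -8+10=2 >-8, r--
l=0 r=5: -8+6=-2 >-8, r--
l=0 r=4: -8+4=-4 >-8, r--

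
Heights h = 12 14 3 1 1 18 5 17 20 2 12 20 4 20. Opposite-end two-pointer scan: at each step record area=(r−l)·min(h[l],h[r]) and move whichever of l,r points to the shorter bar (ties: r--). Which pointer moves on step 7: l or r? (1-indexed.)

l

[1,14] min(12,20)*13=156 best=156 * → l++
[2,14] min(14,20)*12=168 best=168 * → l++
[3,14] min(3,20)*11=33 best=168 → l++
[4,14] min(1,20)*10=10 best=168 → l++
[5,14] min(1,20)*9=9 best=168 → l++
[6,14] min(18,20)*8=144 best=168 → l++
[7,14] min(5,20)*7=35 best=168 → l++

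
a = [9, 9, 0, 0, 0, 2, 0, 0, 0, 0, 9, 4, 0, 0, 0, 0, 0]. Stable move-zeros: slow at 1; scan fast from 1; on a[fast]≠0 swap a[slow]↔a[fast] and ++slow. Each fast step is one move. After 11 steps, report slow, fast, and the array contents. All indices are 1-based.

slow=5, fast=12, a=[9, 9, 2, 9, 0, 0, 0, 0, 0, 0, 0, 4, 0, 0, 0, 0, 0]

(s=1,f=1) a[fast]=9≠0 swap→a[1]=9 → slow++,fast++
(s=2,f=2) a[fast]=9≠0 swap→a[2]=9 → slow++,fast++
(s=3,f=3) a[fast]=0 → fast++
(s=3,f=4) a[fast]=0 → fast++
(s=3,f=5) a[fast]=0 → fast++
(s=3,f=6) a[fast]=2≠0 swap→a[3]=2 → slow++,fast++
(s=4,f=7) a[fast]=0 → fast++
(s=4,f=8) a[fast]=0 → fast++
(s=4,f=9) a[fast]=0 → fast++
(s=4,f=10) a[fast]=0 → fast++
(s=4,f=11) a[fast]=9≠0 swap→a[4]=9 → slow++,fast++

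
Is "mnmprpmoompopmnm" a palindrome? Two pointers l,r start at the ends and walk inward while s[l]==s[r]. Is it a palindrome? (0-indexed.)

not a palindrome (mismatch at 4,11)

l=0 r=15: 'm'=='m', l++,r--
l=1 r=14: 'n'=='n', l++,r--
l=2 r=13: 'm'=='m', l++,r--
l=3 r=12: 'p'=='p', l++,r--
l=4 r=11: 'r'!='o', stop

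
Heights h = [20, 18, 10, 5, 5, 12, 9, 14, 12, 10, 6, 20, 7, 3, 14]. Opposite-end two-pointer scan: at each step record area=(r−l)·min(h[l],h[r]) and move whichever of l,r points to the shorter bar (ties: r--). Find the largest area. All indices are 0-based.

max area = 220

l=0 r=14: min(20,14)*14=196 best=196 *, r--
l=0 r=13: min(20,3)*13=39 best=196, r--
l=0 r=12: min(20,7)*12=84 best=196, r--
l=0 r=11: min(20,20)*11=220 best=220 *, r--
l=0 r=10: min(20,6)*10=60 best=220, r--
l=0 r=9: min(20,10)*9=90 best=220, r--
l=0 r=8: min(20,12)*8=96 best=220, r--
l=0 r=7: min(20,14)*7=98 best=220, r--
l=0 r=6: min(20,9)*6=54 best=220, r--
l=0 r=5: min(20,12)*5=60 best=220, r--
l=0 r=4: min(20,5)*4=20 best=220, r--
l=0 r=3: min(20,5)*3=15 best=220, r--
l=0 r=2: min(20,10)*2=20 best=220, r--
l=0 r=1: min(20,18)*1=18 best=220, r--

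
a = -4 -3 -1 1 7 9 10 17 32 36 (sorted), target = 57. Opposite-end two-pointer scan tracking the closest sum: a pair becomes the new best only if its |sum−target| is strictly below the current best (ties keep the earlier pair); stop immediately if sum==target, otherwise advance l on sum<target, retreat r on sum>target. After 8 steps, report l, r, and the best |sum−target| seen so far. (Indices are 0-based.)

l=0 r=9: -4+36=32 d=25 *, l++
l=1 r=9: -3+36=33 d=24 *, l++
l=2 r=9: -1+36=35 d=22 *, l++
l=3 r=9: 1+36=37 d=20 *, l++
l=4 r=9: 7+36=43 d=14 *, l++
l=5 r=9: 9+36=45 d=12 *, l++
l=6 r=9: 10+36=46 d=11 *, l++
l=7 r=9: 17+36=53 d=4 *, l++

l=8, r=9, best |Δ|=4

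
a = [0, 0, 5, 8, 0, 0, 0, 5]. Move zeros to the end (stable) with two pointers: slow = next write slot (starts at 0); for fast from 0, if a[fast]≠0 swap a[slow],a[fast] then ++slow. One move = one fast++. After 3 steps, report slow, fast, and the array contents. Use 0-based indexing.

slow=1, fast=3, a=[5, 0, 0, 8, 0, 0, 0, 5]

(s=0,f=0) a[fast]=0 → fast++
(s=0,f=1) a[fast]=0 → fast++
(s=0,f=2) a[fast]=5≠0 swap→a[0]=5 → slow++,fast++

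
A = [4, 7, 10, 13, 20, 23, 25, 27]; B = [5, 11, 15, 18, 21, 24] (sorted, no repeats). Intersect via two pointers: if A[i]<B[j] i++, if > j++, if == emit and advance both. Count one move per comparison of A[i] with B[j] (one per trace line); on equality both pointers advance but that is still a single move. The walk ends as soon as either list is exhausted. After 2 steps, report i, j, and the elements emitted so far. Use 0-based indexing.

[i=0,j=0] 4<5 → i++
[i=1,j=0] 7>5 → j++

i=1, j=1, emitted=[]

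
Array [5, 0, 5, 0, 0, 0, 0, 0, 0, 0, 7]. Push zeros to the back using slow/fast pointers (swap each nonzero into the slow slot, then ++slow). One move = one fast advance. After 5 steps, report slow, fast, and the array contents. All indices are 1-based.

slow=1 fast=1: a[fast]=5≠0 swap→a[1]=5, slow++,fast++
slow=2 fast=2: a[fast]=0, fast++
slow=2 fast=3: a[fast]=5≠0 swap→a[2]=5, slow++,fast++
slow=3 fast=4: a[fast]=0, fast++
slow=3 fast=5: a[fast]=0, fast++

slow=3, fast=6, a=[5, 5, 0, 0, 0, 0, 0, 0, 0, 0, 7]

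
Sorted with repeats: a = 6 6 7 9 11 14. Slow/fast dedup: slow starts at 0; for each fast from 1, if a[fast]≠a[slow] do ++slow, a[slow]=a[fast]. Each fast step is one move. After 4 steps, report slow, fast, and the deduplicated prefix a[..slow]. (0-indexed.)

slow=3, fast=5, prefix=[6, 7, 9, 11]

slow=0 fast=1: a[fast]=6=a[slow] dup, fast++
slow=0 fast=2: a[fast]=7≠a[slow]=6 write a[1]=7, slow++,fast++
slow=1 fast=3: a[fast]=9≠a[slow]=7 write a[2]=9, slow++,fast++
slow=2 fast=4: a[fast]=11≠a[slow]=9 write a[3]=11, slow++,fast++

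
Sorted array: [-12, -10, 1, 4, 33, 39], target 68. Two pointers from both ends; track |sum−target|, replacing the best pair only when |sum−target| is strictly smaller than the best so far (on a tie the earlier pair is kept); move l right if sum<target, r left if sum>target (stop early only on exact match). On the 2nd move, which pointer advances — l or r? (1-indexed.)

[1,6] -12+39=27 d=41 * → l++
[2,6] -10+39=29 d=39 * → l++

l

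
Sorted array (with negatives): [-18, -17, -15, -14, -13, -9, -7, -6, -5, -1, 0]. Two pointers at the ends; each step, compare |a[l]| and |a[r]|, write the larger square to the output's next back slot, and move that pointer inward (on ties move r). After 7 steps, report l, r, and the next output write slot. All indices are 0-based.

l=7, r=10, next write slot=3

l=0 r=10: |-18|>|0| out[10]=324, l++
l=1 r=10: |-17|>|0| out[9]=289, l++
l=2 r=10: |-15|>|0| out[8]=225, l++
l=3 r=10: |-14|>|0| out[7]=196, l++
l=4 r=10: |-13|>|0| out[6]=169, l++
l=5 r=10: |-9|>|0| out[5]=81, l++
l=6 r=10: |-7|>|0| out[4]=49, l++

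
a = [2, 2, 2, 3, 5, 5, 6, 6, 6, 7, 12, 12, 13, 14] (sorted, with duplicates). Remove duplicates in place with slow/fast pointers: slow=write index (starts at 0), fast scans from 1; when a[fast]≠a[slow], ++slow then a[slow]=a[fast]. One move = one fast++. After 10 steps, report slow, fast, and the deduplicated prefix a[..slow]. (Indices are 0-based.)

(s=0,f=1) a[fast]=2=a[slow] dup → fast++
(s=0,f=2) a[fast]=2=a[slow] dup → fast++
(s=0,f=3) a[fast]=3≠a[slow]=2 write a[1]=3 → slow++,fast++
(s=1,f=4) a[fast]=5≠a[slow]=3 write a[2]=5 → slow++,fast++
(s=2,f=5) a[fast]=5=a[slow] dup → fast++
(s=2,f=6) a[fast]=6≠a[slow]=5 write a[3]=6 → slow++,fast++
(s=3,f=7) a[fast]=6=a[slow] dup → fast++
(s=3,f=8) a[fast]=6=a[slow] dup → fast++
(s=3,f=9) a[fast]=7≠a[slow]=6 write a[4]=7 → slow++,fast++
(s=4,f=10) a[fast]=12≠a[slow]=7 write a[5]=12 → slow++,fast++

slow=5, fast=11, prefix=[2, 3, 5, 6, 7, 12]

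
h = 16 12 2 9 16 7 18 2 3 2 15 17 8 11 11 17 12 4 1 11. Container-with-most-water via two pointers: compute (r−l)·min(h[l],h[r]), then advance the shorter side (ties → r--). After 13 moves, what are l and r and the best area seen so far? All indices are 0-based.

[0,19] min(16,11)*19=209 best=209 * → r--
[0,18] min(16,1)*18=18 best=209 → r--
[0,17] min(16,4)*17=68 best=209 → r--
[0,16] min(16,12)*16=192 best=209 → r--
[0,15] min(16,17)*15=240 best=240 * → l++
[1,15] min(12,17)*14=168 best=240 → l++
[2,15] min(2,17)*13=26 best=240 → l++
[3,15] min(9,17)*12=108 best=240 → l++
[4,15] min(16,17)*11=176 best=240 → l++
[5,15] min(7,17)*10=70 best=240 → l++
[6,15] min(18,17)*9=153 best=240 → r--
[6,14] min(18,11)*8=88 best=240 → r--
[6,13] min(18,11)*7=77 best=240 → r--

l=6, r=12, best area=240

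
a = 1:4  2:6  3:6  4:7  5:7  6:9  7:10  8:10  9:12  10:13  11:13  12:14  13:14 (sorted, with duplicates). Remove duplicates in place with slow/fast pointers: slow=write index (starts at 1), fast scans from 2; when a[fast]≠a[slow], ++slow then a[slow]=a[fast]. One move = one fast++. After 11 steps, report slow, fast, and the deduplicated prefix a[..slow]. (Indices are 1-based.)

slow=8, fast=13, prefix=[4, 6, 7, 9, 10, 12, 13, 14]

(s=1,f=2) a[fast]=6≠a[slow]=4 write a[2]=6 → slow++,fast++
(s=2,f=3) a[fast]=6=a[slow] dup → fast++
(s=2,f=4) a[fast]=7≠a[slow]=6 write a[3]=7 → slow++,fast++
(s=3,f=5) a[fast]=7=a[slow] dup → fast++
(s=3,f=6) a[fast]=9≠a[slow]=7 write a[4]=9 → slow++,fast++
(s=4,f=7) a[fast]=10≠a[slow]=9 write a[5]=10 → slow++,fast++
(s=5,f=8) a[fast]=10=a[slow] dup → fast++
(s=5,f=9) a[fast]=12≠a[slow]=10 write a[6]=12 → slow++,fast++
(s=6,f=10) a[fast]=13≠a[slow]=12 write a[7]=13 → slow++,fast++
(s=7,f=11) a[fast]=13=a[slow] dup → fast++
(s=7,f=12) a[fast]=14≠a[slow]=13 write a[8]=14 → slow++,fast++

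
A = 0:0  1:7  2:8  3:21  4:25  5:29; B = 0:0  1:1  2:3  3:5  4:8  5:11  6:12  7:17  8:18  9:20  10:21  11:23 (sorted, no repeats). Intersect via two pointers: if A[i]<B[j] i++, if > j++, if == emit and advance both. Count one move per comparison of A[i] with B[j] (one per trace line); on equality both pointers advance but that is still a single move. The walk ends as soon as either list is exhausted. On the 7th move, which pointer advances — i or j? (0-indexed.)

j

i=0 j=0: 0==0 emit, i++,j++
i=1 j=1: 7>1, j++
i=1 j=2: 7>3, j++
i=1 j=3: 7>5, j++
i=1 j=4: 7<8, i++
i=2 j=4: 8==8 emit, i++,j++
i=3 j=5: 21>11, j++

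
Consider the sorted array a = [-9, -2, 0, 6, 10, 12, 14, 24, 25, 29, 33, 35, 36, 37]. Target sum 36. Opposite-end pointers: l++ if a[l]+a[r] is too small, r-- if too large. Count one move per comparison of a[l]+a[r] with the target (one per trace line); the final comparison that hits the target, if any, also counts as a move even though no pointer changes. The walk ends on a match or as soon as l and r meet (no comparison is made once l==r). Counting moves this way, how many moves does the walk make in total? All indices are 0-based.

4 moves

[0,13] -9+37=28 <36 → l++
[1,13] -2+37=35 <36 → l++
[2,13] 0+37=37 >36 → r--
[2,12] 0+36=36 → found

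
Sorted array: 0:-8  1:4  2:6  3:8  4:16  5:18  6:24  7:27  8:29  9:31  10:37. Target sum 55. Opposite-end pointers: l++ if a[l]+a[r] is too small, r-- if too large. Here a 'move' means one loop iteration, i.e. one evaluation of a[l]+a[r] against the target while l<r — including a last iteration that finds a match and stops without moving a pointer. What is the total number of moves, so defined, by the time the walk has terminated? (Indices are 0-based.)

6 moves

[0,10] -8+37=29 <55 → l++
[1,10] 4+37=41 <55 → l++
[2,10] 6+37=43 <55 → l++
[3,10] 8+37=45 <55 → l++
[4,10] 16+37=53 <55 → l++
[5,10] 18+37=55 → found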